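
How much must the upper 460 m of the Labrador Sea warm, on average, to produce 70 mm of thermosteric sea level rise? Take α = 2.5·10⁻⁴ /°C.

about 0.609 °C

ΔT = Δh/(αH) = 0.07 / (2.5×10⁻⁴ × 460) ≈ 0.6087 °C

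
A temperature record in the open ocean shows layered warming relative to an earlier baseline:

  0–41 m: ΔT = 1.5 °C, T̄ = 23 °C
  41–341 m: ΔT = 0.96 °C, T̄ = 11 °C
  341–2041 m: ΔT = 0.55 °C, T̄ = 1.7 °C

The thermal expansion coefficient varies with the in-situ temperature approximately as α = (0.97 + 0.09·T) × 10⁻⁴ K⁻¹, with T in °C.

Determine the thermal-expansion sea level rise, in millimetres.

about 180 mm

Layer 1: α = (0.97 + 0.09×23)×10⁻⁴ = 3.04×10⁻⁴ K⁻¹
Layer 2: α = (0.97 + 0.09×11)×10⁻⁴ = 1.96×10⁻⁴ K⁻¹
Layer 3: α = (0.97 + 0.09×1.7)×10⁻⁴ = 1.123×10⁻⁴ K⁻¹
0–41 m: 1.5 × 41 × 3.04×10⁻⁴ = 0.018696 m
41–341 m: 0.96 × 1.96×10⁻⁴ × 300 = 0.056448 m
1700 × 1.123×10⁻⁴ × 0.55 = 0.1050005 m
Δh = 0.018696 + 0.056448 + 0.1050005 = 0.1801445 m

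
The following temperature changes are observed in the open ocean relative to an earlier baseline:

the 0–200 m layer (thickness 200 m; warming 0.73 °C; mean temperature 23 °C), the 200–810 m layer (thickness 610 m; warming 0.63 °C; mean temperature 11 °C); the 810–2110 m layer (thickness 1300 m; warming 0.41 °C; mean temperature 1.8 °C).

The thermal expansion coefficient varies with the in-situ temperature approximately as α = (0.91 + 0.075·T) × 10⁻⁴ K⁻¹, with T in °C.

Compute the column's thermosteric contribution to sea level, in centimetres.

16 cm of thermosteric rise

Layer 1: α = (0.91 + 0.075×23)×10⁻⁴ = 2.635×10⁻⁴ K⁻¹
Layer 2: α = (0.91 + 0.075×11)×10⁻⁴ = 1.735×10⁻⁴ K⁻¹
Layer 3: α = (0.91 + 0.075×1.8)×10⁻⁴ = 1.045×10⁻⁴ K⁻¹
2.635×10⁻⁴ × 0.73 × 200 = 0.038471 m
610 × 1.735×10⁻⁴ × 0.63 = 0.06667605 m
Layer 3: 0.41 × 1300 × 1.045×10⁻⁴ = 0.0556985 m
Δh = 0.038471 + 0.06667605 + 0.0556985 = 0.16084555 m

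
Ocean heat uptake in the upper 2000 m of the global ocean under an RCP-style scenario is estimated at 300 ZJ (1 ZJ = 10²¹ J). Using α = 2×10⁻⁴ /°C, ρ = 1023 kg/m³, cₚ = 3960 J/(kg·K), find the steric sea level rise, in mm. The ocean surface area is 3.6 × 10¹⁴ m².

41 mm of thermosteric rise

Per unit area: Q = 300×10²¹ / (3.6×10¹⁴) ≈ 8.333×10⁸ J/m²
Δh = αQ/(ρcₚ) = 2×10⁻⁴ × 8.333×10⁸ / (1023 × 3960) ≈ 0.04114 m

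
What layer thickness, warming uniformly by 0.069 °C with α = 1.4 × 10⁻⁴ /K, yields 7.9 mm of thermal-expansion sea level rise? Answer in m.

H ≈ 818 m

H = Δh/(αΔT) = 0.0079 / (1.4×10⁻⁴ × 0.069) ≈ 817.8 m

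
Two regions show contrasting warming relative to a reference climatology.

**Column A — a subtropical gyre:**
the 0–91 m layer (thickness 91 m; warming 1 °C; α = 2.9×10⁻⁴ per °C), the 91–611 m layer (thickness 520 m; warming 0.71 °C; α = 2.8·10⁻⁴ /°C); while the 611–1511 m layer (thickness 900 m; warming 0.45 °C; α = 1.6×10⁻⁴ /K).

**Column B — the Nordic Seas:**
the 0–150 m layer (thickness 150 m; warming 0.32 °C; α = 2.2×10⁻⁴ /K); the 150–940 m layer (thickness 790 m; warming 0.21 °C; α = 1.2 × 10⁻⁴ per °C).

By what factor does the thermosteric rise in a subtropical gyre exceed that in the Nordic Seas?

≈ 6.39×

A Layer 1: 91 × 2.9×10⁻⁴ × 1 = 0.02639 m
A 520 × 0.71 × 2.8×10⁻⁴ = 0.103376 m
A Layer 3: 900 × 1.6×10⁻⁴ × 0.45 = 0.06480 m
A total: 0.194566 m
B 0–150 m: 2.2×10⁻⁴ × 150 × 0.32 = 0.01056 m
B 150–940 m: 1.2×10⁻⁴ × 790 × 0.21 = 0.019908 m
B total: 0.030468 m
Ratio: 0.194566 / 0.030468 ≈ 6.386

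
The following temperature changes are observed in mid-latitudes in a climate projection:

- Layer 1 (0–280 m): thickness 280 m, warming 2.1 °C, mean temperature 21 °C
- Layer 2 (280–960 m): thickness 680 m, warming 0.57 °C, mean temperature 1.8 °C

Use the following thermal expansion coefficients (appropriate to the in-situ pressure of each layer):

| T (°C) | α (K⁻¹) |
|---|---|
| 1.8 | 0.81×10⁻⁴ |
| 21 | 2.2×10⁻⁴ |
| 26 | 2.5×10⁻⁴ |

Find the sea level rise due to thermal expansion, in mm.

Δh ≈ 161 mm

Layer 1 at 21 °C → α = 2.2×10⁻⁴ K⁻¹
Layer 2 at 1.8 °C → α = 0.81×10⁻⁴ K⁻¹
0–280 m: 280 × 2.2×10⁻⁴ × 2.1 = 0.12936 m
280–960 m: 0.81×10⁻⁴ × 0.57 × 680 = 0.0313956 m
Δh = 0.12936 + 0.0313956 = 0.1607556 m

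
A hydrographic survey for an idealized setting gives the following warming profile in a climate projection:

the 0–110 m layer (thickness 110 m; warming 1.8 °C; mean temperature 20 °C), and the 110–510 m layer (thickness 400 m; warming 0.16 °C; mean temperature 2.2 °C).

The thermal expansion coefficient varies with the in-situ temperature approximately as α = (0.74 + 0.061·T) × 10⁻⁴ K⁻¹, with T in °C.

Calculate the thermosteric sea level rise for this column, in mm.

Layer 1: α = (0.74 + 0.061×20)×10⁻⁴ = 1.96×10⁻⁴ K⁻¹
Layer 2: α = (0.74 + 0.061×2.2)×10⁻⁴ = 0.8742×10⁻⁴ K⁻¹
110 × 1.8 × 1.96×10⁻⁴ = 0.038808 m
110–510 m: 400 × 0.8742×10⁻⁴ × 0.16 = 0.00559488 m
Δh = 0.038808 + 0.00559488 = 0.04440288 m

44 mm of thermosteric rise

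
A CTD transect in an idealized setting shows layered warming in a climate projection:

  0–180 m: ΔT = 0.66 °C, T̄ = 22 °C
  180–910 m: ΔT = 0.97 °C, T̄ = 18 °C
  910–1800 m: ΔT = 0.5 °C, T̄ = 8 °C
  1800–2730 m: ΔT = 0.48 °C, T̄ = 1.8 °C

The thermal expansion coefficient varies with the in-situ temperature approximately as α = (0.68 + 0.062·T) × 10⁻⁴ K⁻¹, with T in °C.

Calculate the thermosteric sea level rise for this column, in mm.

Layer 1: α = (0.68 + 0.062×22)×10⁻⁴ = 2.044×10⁻⁴ K⁻¹
Layer 2: α = (0.68 + 0.062×18)×10⁻⁴ = 1.796×10⁻⁴ K⁻¹
Layer 3: α = (0.68 + 0.062×8)×10⁻⁴ = 1.176×10⁻⁴ K⁻¹
Layer 4: α = (0.68 + 0.062×1.8)×10⁻⁴ = 0.7916×10⁻⁴ K⁻¹
0–180 m: 180 × 2.044×10⁻⁴ × 0.66 = 0.02428272 m
730 × 0.97 × 1.796×10⁻⁴ = 0.12717476 m
1.176×10⁻⁴ × 0.5 × 890 = 0.052332 m
1800–2730 m: 0.7916×10⁻⁴ × 930 × 0.48 = 0.035337024 m
Δh = 0.02428272 + 0.12717476 + 0.052332 + 0.035337024 = 0.239126504 m ≈ 240 mm

about 240 mm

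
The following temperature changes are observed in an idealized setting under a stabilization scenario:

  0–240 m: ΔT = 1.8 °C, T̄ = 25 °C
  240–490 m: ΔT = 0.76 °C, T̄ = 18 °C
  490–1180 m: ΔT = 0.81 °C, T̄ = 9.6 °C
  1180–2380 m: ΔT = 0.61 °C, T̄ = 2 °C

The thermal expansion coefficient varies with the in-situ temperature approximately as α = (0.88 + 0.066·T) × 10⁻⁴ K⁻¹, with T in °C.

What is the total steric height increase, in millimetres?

Δh = 307 mm

Layer 1: α = (0.88 + 0.066×25)×10⁻⁴ = 2.53×10⁻⁴ K⁻¹
Layer 2: α = (0.88 + 0.066×18)×10⁻⁴ = 2.068×10⁻⁴ K⁻¹
Layer 3: α = (0.88 + 0.066×9.6)×10⁻⁴ = 1.5136×10⁻⁴ K⁻¹
Layer 4: α = (0.88 + 0.066×2)×10⁻⁴ = 1.012×10⁻⁴ K⁻¹
240 × 2.53×10⁻⁴ × 1.8 = 0.109296 m
0.76 × 250 × 2.068×10⁻⁴ = 0.039292 m
Layer 3: 690 × 0.81 × 1.5136×10⁻⁴ = 0.084595104 m
Layer 4: 1.012×10⁻⁴ × 0.61 × 1200 = 0.0740784 m
Δh = 0.109296 + 0.039292 + 0.084595104 + 0.0740784 = 0.307261504 m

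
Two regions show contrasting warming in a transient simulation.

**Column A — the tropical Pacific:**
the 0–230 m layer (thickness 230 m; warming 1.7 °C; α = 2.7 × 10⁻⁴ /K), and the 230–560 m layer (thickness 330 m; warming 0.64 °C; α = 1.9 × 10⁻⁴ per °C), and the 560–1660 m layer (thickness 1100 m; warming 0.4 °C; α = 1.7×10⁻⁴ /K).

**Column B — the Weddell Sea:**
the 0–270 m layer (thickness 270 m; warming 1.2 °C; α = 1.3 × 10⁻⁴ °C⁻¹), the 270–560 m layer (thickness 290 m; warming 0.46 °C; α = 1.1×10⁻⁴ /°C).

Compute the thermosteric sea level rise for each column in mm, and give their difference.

A 0–230 m: 1.7 × 230 × 2.7×10⁻⁴ = 0.10557 m
A 330 × 0.64 × 1.9×10⁻⁴ = 0.040128 m
A 560–1660 m: 1.7×10⁻⁴ × 0.4 × 1100 = 0.07480 m
A total: 0.220498 m
B Layer 1: 270 × 1.3×10⁻⁴ × 1.2 = 0.04212 m
B 270–560 m: 1.1×10⁻⁴ × 0.46 × 290 = 0.014674 m
B total: 0.056794 m
Difference: 0.220498 − 0.056794 = 0.163704 m

A: 220 mm; B: 56.8 mm; difference 164 mm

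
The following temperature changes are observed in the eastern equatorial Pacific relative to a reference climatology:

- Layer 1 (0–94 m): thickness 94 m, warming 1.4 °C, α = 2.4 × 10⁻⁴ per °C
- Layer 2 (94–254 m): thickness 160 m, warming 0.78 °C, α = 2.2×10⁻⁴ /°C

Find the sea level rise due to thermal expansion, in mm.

about 59.0 mm

Layer 1: 94 × 1.4 × 2.4×10⁻⁴ = 0.031584 m
Layer 2: 0.78 × 2.2×10⁻⁴ × 160 = 0.027456 m
Δh = 0.031584 + 0.027456 = 0.05904 m ≈ 59.0 mm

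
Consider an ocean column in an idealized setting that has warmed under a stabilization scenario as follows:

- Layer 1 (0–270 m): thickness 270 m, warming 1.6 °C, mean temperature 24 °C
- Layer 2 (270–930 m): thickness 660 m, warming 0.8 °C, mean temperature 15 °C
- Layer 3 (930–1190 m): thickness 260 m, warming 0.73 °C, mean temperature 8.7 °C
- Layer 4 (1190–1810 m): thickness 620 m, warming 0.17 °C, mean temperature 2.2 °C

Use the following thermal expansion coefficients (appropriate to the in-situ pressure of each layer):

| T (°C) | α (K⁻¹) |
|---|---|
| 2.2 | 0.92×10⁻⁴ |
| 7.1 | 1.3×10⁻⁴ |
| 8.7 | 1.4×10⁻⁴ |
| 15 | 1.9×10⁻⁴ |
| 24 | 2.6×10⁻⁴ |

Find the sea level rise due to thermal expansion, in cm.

Layer 1 at 24 °C → α = 2.6×10⁻⁴ K⁻¹
Layer 2 at 15 °C → α = 1.9×10⁻⁴ K⁻¹
Layer 3 at 8.7 °C → α = 1.4×10⁻⁴ K⁻¹
Layer 4 at 2.2 °C → α = 0.92×10⁻⁴ K⁻¹
Layer 1: 1.6 × 270 × 2.6×10⁻⁴ = 0.11232 m
270–930 m: 660 × 0.8 × 1.9×10⁻⁴ = 0.10032 m
1.4×10⁻⁴ × 260 × 0.73 = 0.026572 m
1190–1810 m: 0.92×10⁻⁴ × 620 × 0.17 = 0.0096968 m
Δh = 0.11232 + 0.10032 + 0.026572 + 0.0096968 = 0.2489088 m

Δh = 24.9 cm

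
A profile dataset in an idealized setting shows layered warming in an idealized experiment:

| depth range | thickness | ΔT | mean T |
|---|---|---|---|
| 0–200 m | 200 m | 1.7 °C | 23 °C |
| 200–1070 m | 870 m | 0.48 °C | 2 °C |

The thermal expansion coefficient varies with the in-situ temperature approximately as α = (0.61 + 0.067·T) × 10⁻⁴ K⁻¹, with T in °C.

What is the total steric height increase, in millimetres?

104 mm

Layer 1: α = (0.61 + 0.067×23)×10⁻⁴ = 2.151×10⁻⁴ K⁻¹
Layer 2: α = (0.61 + 0.067×2)×10⁻⁴ = 0.744×10⁻⁴ K⁻¹
Layer 1: 2.151×10⁻⁴ × 1.7 × 200 = 0.073134 m
200–1070 m: 870 × 0.48 × 0.744×10⁻⁴ = 0.03106944 m
Δh = 0.073134 + 0.03106944 = 0.10420344 m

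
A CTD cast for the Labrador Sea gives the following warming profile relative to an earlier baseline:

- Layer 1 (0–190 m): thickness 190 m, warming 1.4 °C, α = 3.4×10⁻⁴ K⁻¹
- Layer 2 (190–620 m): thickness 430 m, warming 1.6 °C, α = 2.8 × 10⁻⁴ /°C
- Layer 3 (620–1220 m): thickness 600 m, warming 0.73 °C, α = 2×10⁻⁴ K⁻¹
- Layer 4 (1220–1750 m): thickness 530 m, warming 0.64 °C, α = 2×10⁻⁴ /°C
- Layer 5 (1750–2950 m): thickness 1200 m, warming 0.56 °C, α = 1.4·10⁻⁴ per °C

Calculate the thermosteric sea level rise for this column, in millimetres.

0–190 m: 190 × 1.4 × 3.4×10⁻⁴ = 0.09044 m
1.6 × 430 × 2.8×10⁻⁴ = 0.19264 m
Layer 3: 0.73 × 600 × 2×10⁻⁴ = 0.08760 m
1220–1750 m: 530 × 2×10⁻⁴ × 0.64 = 0.06784 m
1200 × 0.56 × 1.4×10⁻⁴ = 0.09408 m
Δh = 0.09044 + 0.19264 + 0.08760 + 0.06784 + 0.09408 = 0.53260 m

Δh = 530 mm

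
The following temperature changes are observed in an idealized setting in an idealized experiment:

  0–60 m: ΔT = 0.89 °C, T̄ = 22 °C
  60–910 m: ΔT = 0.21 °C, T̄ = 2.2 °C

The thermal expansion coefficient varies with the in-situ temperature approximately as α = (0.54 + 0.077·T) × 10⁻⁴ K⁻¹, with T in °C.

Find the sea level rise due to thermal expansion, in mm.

Layer 1: α = (0.54 + 0.077×22)×10⁻⁴ = 2.234×10⁻⁴ K⁻¹
Layer 2: α = (0.54 + 0.077×2.2)×10⁻⁴ = 0.7094×10⁻⁴ K⁻¹
0.89 × 2.234×10⁻⁴ × 60 = 0.01192956 m
60–910 m: 850 × 0.21 × 0.7094×10⁻⁴ = 0.01266279 m
Δh = 0.01192956 + 0.01266279 = 0.02459235 m ≈ 24.6 mm

about 24.6 mm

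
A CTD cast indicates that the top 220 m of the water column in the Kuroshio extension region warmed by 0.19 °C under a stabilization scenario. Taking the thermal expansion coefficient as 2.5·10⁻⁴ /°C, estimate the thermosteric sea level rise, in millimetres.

Δh = 10 mm

Δh = αΔT·H = 2.5×10⁻⁴ × 0.19 × 220 = 0.01045 m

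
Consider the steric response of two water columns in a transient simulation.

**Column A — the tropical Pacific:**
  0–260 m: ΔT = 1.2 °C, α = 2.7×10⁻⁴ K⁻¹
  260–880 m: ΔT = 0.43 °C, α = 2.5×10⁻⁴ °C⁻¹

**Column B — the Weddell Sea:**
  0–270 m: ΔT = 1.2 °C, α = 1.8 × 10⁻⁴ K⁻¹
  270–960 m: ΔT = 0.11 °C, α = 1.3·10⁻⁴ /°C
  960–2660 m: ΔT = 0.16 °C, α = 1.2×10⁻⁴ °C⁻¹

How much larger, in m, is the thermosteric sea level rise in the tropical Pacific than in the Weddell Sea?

0.0501 m larger

A 0–260 m: 260 × 1.2 × 2.7×10⁻⁴ = 0.08424 m
A 620 × 2.5×10⁻⁴ × 0.43 = 0.06665 m
A total: 0.15089 m
B 0–270 m: 1.2 × 270 × 1.8×10⁻⁴ = 0.05832 m
B 270–960 m: 0.11 × 1.3×10⁻⁴ × 690 = 0.009867 m
B Layer 3: 0.16 × 1700 × 1.2×10⁻⁴ = 0.03264 m
B total: 0.100827 m
Difference: 0.15089 − 0.100827 = 0.050063 m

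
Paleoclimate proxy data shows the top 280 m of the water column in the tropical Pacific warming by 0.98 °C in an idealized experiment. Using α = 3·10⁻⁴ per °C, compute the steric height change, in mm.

about 82.3 mm

Δh = αΔT·H = 3×10⁻⁴ × 0.98 × 280 = 0.08232 m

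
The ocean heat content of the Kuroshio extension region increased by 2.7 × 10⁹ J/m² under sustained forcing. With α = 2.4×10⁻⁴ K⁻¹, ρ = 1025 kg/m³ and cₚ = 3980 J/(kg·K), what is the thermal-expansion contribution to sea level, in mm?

Δh = αQ/(ρcₚ) = 2.4×10⁻⁴ × 2.7×10⁹ / (1025 × 3980) ≈ 0.15884 m

about 160 mm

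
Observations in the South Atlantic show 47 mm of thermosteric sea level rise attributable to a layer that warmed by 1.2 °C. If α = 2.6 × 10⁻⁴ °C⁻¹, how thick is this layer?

about 151 m

H = Δh/(αΔT) = 0.047 / (2.6×10⁻⁴ × 1.2) ≈ 150.6 m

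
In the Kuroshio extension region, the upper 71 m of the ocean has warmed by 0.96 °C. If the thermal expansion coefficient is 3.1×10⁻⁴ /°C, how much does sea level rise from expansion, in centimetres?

Δh ≈ 2.1 cm

Δh = αΔT·H = 3.1×10⁻⁴ × 0.96 × 71 = 0.0211296 m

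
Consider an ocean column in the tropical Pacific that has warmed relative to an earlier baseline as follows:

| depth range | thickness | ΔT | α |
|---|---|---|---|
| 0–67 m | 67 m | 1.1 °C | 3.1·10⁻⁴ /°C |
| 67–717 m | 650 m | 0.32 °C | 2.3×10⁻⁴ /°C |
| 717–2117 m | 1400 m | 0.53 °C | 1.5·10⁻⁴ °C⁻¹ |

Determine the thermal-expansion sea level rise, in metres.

0–67 m: 67 × 1.1 × 3.1×10⁻⁴ = 0.022847 m
67–717 m: 650 × 2.3×10⁻⁴ × 0.32 = 0.04784 m
1400 × 1.5×10⁻⁴ × 0.53 = 0.11130 m
Δh = 0.022847 + 0.04784 + 0.11130 = 0.181987 m

0.182 m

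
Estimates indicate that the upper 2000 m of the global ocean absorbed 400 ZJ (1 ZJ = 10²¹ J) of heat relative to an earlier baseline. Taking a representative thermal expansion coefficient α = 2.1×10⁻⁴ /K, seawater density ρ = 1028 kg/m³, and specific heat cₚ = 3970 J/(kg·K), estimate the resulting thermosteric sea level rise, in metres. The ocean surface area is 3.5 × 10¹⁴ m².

Per unit area: Q = 400×10²¹ / (3.5×10¹⁴) ≈ 1.143×10⁹ J/m²
Δh = αQ/(ρcₚ) = 2.1×10⁻⁴ × 1.143×10⁹ / (1028 × 3970) ≈ 0.058814 m

about 0.0588 m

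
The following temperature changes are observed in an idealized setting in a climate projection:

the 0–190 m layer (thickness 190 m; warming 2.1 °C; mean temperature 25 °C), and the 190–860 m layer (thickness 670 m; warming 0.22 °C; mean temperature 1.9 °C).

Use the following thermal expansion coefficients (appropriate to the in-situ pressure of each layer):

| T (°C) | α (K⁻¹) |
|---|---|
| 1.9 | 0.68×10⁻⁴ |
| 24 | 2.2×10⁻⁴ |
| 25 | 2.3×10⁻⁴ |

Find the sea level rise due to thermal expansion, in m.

0.10 m of thermosteric rise

Layer 1 at 25 °C → α = 2.3×10⁻⁴ K⁻¹
Layer 2 at 1.9 °C → α = 0.68×10⁻⁴ K⁻¹
2.3×10⁻⁴ × 190 × 2.1 = 0.09177 m
Layer 2: 0.68×10⁻⁴ × 0.22 × 670 = 0.0100232 m
Δh = 0.09177 + 0.0100232 = 0.1017932 m ≈ 0.10 m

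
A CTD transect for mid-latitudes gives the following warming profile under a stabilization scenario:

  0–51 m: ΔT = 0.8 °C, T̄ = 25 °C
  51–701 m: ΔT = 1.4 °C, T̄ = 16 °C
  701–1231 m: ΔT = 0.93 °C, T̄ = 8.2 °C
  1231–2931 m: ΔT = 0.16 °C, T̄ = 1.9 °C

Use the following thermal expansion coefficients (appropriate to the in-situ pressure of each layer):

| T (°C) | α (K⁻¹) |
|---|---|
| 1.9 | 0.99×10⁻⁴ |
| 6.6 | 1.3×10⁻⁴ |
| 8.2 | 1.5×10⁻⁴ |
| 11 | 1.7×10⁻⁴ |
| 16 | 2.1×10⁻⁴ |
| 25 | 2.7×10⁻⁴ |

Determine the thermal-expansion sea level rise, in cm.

Layer 1 at 25 °C → α = 2.7×10⁻⁴ K⁻¹
Layer 2 at 16 °C → α = 2.1×10⁻⁴ K⁻¹
Layer 3 at 8.2 °C → α = 1.5×10⁻⁴ K⁻¹
Layer 4 at 1.9 °C → α = 0.99×10⁻⁴ K⁻¹
0–51 m: 0.8 × 2.7×10⁻⁴ × 51 = 0.011016 m
1.4 × 2.1×10⁻⁴ × 650 = 0.19110 m
701–1231 m: 1.5×10⁻⁴ × 530 × 0.93 = 0.073935 m
Layer 4: 0.16 × 1700 × 0.99×10⁻⁴ = 0.026928 m
Δh = 0.011016 + 0.19110 + 0.073935 + 0.026928 = 0.302979 m ≈ 30 cm

30 cm of thermosteric rise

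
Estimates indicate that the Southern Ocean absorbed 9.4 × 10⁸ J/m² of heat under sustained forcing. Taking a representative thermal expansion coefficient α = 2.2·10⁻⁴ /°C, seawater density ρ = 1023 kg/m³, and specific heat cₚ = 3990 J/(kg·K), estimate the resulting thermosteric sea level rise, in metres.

0.0507 m of thermosteric rise

Δh = αQ/(ρcₚ) = 2.2×10⁻⁴ × 9.4×10⁸ / (1023 × 3990) ≈ 0.050664 m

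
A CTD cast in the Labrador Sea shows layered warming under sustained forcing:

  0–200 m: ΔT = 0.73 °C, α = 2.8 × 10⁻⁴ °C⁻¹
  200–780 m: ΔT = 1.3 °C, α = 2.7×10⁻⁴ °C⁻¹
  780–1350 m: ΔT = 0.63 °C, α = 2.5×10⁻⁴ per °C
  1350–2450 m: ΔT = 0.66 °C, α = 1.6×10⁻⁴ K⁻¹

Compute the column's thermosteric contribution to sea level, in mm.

0.73 × 200 × 2.8×10⁻⁴ = 0.04088 m
1.3 × 2.7×10⁻⁴ × 580 = 0.20358 m
Layer 3: 0.63 × 570 × 2.5×10⁻⁴ = 0.089775 m
1.6×10⁻⁴ × 0.66 × 1100 = 0.11616 m
Δh = 0.04088 + 0.20358 + 0.089775 + 0.11616 = 0.450395 m ≈ 450 mm

Δh ≈ 450 mm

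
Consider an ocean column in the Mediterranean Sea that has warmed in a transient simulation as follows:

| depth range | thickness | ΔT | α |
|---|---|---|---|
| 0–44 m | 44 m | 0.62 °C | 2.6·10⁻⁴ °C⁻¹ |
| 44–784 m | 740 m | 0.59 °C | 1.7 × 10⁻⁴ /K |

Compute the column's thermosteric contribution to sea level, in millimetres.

0–44 m: 2.6×10⁻⁴ × 44 × 0.62 = 0.0070928 m
44–784 m: 740 × 0.59 × 1.7×10⁻⁴ = 0.074222 m
Δh = 0.0070928 + 0.074222 = 0.0813148 m

about 81.3 mm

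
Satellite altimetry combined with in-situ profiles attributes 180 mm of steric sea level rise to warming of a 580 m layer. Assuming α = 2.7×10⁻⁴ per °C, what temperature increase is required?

ΔT = Δh/(αH) = 0.18 / (2.7×10⁻⁴ × 580) ≈ 1.149 K

1.1 K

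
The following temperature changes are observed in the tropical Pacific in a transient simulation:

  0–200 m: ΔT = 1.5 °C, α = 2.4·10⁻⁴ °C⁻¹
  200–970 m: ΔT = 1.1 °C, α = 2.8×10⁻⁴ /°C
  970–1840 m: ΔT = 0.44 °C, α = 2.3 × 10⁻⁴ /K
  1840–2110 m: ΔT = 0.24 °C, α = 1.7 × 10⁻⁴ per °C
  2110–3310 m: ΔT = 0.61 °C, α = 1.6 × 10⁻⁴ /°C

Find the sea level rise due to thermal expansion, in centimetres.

Layer 1: 2.4×10⁻⁴ × 200 × 1.5 = 0.07200 m
2.8×10⁻⁴ × 770 × 1.1 = 0.23716 m
Layer 3: 870 × 2.3×10⁻⁴ × 0.44 = 0.088044 m
1.7×10⁻⁴ × 270 × 0.24 = 0.011016 m
0.61 × 1.6×10⁻⁴ × 1200 = 0.11712 m
Δh = 0.07200 + 0.23716 + 0.088044 + 0.011016 + 0.11712 = 0.52534 m ≈ 52.5 cm

52.5 cm of thermosteric rise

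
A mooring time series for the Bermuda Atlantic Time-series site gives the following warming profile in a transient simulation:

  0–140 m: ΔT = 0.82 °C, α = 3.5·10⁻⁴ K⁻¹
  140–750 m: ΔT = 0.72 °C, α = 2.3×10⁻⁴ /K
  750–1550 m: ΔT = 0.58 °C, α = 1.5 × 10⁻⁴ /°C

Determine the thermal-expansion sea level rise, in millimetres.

Δh = 211 mm

3.5×10⁻⁴ × 0.82 × 140 = 0.04018 m
2.3×10⁻⁴ × 610 × 0.72 = 0.101016 m
750–1550 m: 0.58 × 800 × 1.5×10⁻⁴ = 0.06960 m
Δh = 0.04018 + 0.101016 + 0.06960 = 0.210796 m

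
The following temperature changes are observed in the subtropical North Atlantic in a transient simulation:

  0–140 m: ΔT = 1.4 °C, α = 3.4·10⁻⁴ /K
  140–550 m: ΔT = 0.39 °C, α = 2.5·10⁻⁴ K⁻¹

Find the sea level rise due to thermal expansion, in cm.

10.7 cm

1.4 × 3.4×10⁻⁴ × 140 = 0.06664 m
140–550 m: 0.39 × 410 × 2.5×10⁻⁴ = 0.039975 m
Δh = 0.06664 + 0.039975 = 0.106615 m ≈ 10.7 cm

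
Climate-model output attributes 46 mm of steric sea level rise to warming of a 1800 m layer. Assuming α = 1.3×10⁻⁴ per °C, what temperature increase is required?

ΔT = Δh/(αH) = 0.046 / (1.3×10⁻⁴ × 1800) ≈ 0.1966 K

0.197 K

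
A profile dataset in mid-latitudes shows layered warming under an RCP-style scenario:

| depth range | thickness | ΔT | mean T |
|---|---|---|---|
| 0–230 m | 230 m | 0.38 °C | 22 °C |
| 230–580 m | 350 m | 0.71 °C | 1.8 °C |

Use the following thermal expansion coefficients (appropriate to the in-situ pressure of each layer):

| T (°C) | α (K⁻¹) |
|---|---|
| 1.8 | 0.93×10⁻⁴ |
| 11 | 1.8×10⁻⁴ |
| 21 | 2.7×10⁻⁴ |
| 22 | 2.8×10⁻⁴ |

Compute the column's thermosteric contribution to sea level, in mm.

Layer 1 at 22 °C → α = 2.8×10⁻⁴ K⁻¹
Layer 2 at 1.8 °C → α = 0.93×10⁻⁴ K⁻¹
0.38 × 2.8×10⁻⁴ × 230 = 0.024472 m
350 × 0.93×10⁻⁴ × 0.71 = 0.0231105 m
Δh = 0.024472 + 0.0231105 = 0.0475825 m ≈ 47.6 mm

about 47.6 mm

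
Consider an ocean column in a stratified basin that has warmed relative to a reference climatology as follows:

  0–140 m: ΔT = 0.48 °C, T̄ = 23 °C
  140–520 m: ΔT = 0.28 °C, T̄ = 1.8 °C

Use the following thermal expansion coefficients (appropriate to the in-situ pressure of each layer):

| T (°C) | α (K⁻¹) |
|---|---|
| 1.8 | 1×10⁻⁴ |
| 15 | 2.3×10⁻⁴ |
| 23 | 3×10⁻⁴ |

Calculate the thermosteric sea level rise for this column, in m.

0.031 m

Layer 1 at 23 °C → α = 3×10⁻⁴ K⁻¹
Layer 2 at 1.8 °C → α = 1×10⁻⁴ K⁻¹
Layer 1: 0.48 × 140 × 3×10⁻⁴ = 0.02016 m
1×10⁻⁴ × 0.28 × 380 = 0.01064 m
Δh = 0.02016 + 0.01064 = 0.03080 m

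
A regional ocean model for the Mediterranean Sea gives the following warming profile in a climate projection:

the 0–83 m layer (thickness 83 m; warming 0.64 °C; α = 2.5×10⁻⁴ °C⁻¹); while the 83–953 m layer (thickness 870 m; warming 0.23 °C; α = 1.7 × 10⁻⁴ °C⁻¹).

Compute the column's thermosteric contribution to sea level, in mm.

Layer 1: 2.5×10⁻⁴ × 83 × 0.64 = 0.01328 m
83–953 m: 0.23 × 1.7×10⁻⁴ × 870 = 0.034017 m
Δh = 0.01328 + 0.034017 = 0.047297 m

Δh ≈ 47.3 mm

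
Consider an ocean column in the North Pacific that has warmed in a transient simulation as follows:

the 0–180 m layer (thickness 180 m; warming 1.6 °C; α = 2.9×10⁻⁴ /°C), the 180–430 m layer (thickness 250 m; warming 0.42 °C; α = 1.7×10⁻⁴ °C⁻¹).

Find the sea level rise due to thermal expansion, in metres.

0.101 m

Layer 1: 180 × 2.9×10⁻⁴ × 1.6 = 0.08352 m
0.42 × 1.7×10⁻⁴ × 250 = 0.01785 m
Δh = 0.08352 + 0.01785 = 0.10137 m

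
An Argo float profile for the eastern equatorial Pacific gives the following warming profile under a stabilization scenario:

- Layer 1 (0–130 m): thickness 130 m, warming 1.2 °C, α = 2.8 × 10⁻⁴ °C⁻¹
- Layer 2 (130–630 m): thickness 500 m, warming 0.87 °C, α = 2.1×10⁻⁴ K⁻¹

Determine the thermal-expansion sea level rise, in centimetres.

1.2 × 130 × 2.8×10⁻⁴ = 0.04368 m
0.87 × 500 × 2.1×10⁻⁴ = 0.09135 m
Δh = 0.04368 + 0.09135 = 0.13503 m

13.5 cm of thermosteric rise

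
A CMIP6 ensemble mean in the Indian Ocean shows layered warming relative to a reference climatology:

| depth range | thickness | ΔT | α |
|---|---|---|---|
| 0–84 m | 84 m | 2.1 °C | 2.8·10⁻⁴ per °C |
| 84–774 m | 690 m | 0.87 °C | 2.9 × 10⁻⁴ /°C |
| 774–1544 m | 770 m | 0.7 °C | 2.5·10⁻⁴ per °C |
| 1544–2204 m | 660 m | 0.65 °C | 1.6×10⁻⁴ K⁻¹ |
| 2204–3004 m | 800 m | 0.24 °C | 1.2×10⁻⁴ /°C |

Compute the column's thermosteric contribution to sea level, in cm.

0–84 m: 2.1 × 84 × 2.8×10⁻⁴ = 0.049392 m
Layer 2: 0.87 × 2.9×10⁻⁴ × 690 = 0.174087 m
Layer 3: 0.7 × 2.5×10⁻⁴ × 770 = 0.13475 m
Layer 4: 0.65 × 660 × 1.6×10⁻⁴ = 0.06864 m
2204–3004 m: 0.24 × 1.2×10⁻⁴ × 800 = 0.02304 m
Δh = 0.049392 + 0.174087 + 0.13475 + 0.06864 + 0.02304 = 0.449909 m

about 45 cm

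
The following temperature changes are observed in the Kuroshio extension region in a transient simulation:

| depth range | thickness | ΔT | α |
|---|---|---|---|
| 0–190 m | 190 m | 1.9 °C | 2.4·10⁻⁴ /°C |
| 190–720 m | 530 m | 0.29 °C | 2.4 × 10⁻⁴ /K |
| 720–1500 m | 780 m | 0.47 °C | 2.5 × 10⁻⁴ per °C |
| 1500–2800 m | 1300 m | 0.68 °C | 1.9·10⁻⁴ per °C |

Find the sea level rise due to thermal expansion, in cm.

Layer 1: 190 × 2.4×10⁻⁴ × 1.9 = 0.08664 m
Layer 2: 0.29 × 530 × 2.4×10⁻⁴ = 0.036888 m
Layer 3: 780 × 2.5×10⁻⁴ × 0.47 = 0.09165 m
1500–2800 m: 1300 × 1.9×10⁻⁴ × 0.68 = 0.16796 m
Δh = 0.08664 + 0.036888 + 0.09165 + 0.16796 = 0.383138 m

Δh ≈ 38.3 cm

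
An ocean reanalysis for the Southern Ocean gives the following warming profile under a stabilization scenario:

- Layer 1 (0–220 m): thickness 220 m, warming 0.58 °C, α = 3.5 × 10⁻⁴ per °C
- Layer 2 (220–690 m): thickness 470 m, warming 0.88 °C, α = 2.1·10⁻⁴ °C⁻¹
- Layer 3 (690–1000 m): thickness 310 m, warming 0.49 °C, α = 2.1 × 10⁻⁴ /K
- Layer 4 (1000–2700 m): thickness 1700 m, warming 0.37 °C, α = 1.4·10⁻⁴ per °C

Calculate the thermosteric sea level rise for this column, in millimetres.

Layer 1: 0.58 × 3.5×10⁻⁴ × 220 = 0.04466 m
0.88 × 2.1×10⁻⁴ × 470 = 0.086856 m
0.49 × 310 × 2.1×10⁻⁴ = 0.031899 m
1000–2700 m: 0.37 × 1.4×10⁻⁴ × 1700 = 0.08806 m
Δh = 0.04466 + 0.086856 + 0.031899 + 0.08806 = 0.251475 m ≈ 251 mm

Δh ≈ 251 mm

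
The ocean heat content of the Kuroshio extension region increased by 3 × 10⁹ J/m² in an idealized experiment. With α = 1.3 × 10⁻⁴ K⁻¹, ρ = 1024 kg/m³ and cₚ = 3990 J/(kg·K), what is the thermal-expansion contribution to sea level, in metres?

Δh = αQ/(ρcₚ) = 1.3×10⁻⁴ × 3×10⁹ / (1024 × 3990) ≈ 0.095453 m

0.0955 m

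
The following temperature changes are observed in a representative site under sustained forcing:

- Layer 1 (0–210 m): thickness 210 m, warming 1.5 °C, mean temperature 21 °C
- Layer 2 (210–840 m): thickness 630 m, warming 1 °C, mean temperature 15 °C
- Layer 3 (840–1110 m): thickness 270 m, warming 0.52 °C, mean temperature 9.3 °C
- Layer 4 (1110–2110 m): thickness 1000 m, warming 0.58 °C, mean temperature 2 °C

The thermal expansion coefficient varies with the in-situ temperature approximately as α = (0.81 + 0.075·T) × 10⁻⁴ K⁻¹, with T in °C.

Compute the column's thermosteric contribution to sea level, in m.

Layer 1: α = (0.81 + 0.075×21)×10⁻⁴ = 2.385×10⁻⁴ K⁻¹
Layer 2: α = (0.81 + 0.075×15)×10⁻⁴ = 1.935×10⁻⁴ K⁻¹
Layer 3: α = (0.81 + 0.075×9.3)×10⁻⁴ = 1.5075×10⁻⁴ K⁻¹
Layer 4: α = (0.81 + 0.075×2)×10⁻⁴ = 0.96×10⁻⁴ K⁻¹
Layer 1: 210 × 1.5 × 2.385×10⁻⁴ = 0.0751275 m
210–840 m: 630 × 1.935×10⁻⁴ × 1 = 0.121905 m
1.5075×10⁻⁴ × 270 × 0.52 = 0.0211653 m
1000 × 0.58 × 0.96×10⁻⁴ = 0.05568 m
Δh = 0.0751275 + 0.121905 + 0.0211653 + 0.05568 = 0.2738778 m

0.274 m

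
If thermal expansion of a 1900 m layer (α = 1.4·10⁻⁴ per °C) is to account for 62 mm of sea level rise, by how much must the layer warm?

ΔT = Δh/(αH) = 0.062 / (1.4×10⁻⁴ × 1900) ≈ 0.2331 °C

about 0.233 °C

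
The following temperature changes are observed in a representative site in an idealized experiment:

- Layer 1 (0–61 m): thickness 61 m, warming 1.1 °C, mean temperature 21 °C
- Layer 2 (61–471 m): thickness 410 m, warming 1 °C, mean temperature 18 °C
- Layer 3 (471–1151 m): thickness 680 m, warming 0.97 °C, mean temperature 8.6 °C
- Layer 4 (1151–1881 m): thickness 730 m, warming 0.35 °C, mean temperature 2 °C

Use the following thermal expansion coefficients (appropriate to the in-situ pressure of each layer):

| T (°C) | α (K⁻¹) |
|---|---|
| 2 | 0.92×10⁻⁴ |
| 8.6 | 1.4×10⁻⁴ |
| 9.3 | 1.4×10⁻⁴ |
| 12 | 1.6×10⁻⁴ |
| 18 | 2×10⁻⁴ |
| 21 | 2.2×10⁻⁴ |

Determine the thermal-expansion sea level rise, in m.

Layer 1 at 21 °C → α = 2.2×10⁻⁴ K⁻¹
Layer 2 at 18 °C → α = 2×10⁻⁴ K⁻¹
Layer 3 at 8.6 °C → α = 1.4×10⁻⁴ K⁻¹
Layer 4 at 2 °C → α = 0.92×10⁻⁴ K⁻¹
Layer 1: 61 × 2.2×10⁻⁴ × 1.1 = 0.014762 m
2×10⁻⁴ × 1 × 410 = 0.08200 m
471–1151 m: 0.97 × 1.4×10⁻⁴ × 680 = 0.092344 m
0.35 × 730 × 0.92×10⁻⁴ = 0.023506 m
Δh = 0.014762 + 0.08200 + 0.092344 + 0.023506 = 0.212612 m

0.213 m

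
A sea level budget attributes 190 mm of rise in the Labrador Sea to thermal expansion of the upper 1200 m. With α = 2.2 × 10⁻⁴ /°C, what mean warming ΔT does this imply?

about 0.720 °C

ΔT = Δh/(αH) = 0.19 / (2.2×10⁻⁴ × 1200) ≈ 0.7197 °C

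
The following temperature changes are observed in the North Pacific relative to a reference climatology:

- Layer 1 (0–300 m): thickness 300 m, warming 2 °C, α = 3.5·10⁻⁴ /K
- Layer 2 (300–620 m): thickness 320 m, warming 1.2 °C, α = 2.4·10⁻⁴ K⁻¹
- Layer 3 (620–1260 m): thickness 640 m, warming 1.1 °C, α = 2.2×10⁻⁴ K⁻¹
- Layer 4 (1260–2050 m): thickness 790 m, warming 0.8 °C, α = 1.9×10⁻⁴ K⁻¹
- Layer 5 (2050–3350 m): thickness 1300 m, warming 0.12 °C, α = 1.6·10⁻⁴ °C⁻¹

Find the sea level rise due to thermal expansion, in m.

0–300 m: 2 × 3.5×10⁻⁴ × 300 = 0.21000 m
320 × 1.2 × 2.4×10⁻⁴ = 0.09216 m
620–1260 m: 2.2×10⁻⁴ × 640 × 1.1 = 0.15488 m
1260–2050 m: 790 × 0.8 × 1.9×10⁻⁴ = 0.12008 m
Layer 5: 1300 × 1.6×10⁻⁴ × 0.12 = 0.02496 m
Δh = 0.21000 + 0.09216 + 0.15488 + 0.12008 + 0.02496 = 0.60208 m

0.602 m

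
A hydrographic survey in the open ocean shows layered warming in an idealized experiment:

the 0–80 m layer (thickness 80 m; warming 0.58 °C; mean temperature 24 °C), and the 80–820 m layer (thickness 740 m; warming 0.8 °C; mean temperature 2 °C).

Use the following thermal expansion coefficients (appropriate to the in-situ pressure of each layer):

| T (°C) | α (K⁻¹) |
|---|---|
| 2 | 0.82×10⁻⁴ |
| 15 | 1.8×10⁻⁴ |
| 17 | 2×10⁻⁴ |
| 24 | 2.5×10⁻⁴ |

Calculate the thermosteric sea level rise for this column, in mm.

Layer 1 at 24 °C → α = 2.5×10⁻⁴ K⁻¹
Layer 2 at 2 °C → α = 0.82×10⁻⁴ K⁻¹
0–80 m: 2.5×10⁻⁴ × 0.58 × 80 = 0.01160 m
80–820 m: 0.82×10⁻⁴ × 0.8 × 740 = 0.048544 m
Δh = 0.01160 + 0.048544 = 0.060144 m ≈ 60 mm

Δh ≈ 60 mm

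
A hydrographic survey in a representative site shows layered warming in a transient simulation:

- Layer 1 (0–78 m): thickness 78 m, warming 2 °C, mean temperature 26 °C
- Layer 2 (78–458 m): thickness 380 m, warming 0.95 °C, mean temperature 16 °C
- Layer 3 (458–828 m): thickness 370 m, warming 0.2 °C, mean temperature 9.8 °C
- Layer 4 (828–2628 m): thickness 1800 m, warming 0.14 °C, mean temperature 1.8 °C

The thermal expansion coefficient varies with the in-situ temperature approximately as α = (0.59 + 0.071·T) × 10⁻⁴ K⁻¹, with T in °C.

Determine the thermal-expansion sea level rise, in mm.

Δh ≈ 128 mm

Layer 1: α = (0.59 + 0.071×26)×10⁻⁴ = 2.436×10⁻⁴ K⁻¹
Layer 2: α = (0.59 + 0.071×16)×10⁻⁴ = 1.726×10⁻⁴ K⁻¹
Layer 3: α = (0.59 + 0.071×9.8)×10⁻⁴ = 1.2858×10⁻⁴ K⁻¹
Layer 4: α = (0.59 + 0.071×1.8)×10⁻⁴ = 0.7178×10⁻⁴ K⁻¹
2 × 78 × 2.436×10⁻⁴ = 0.0380016 m
1.726×10⁻⁴ × 0.95 × 380 = 0.0623086 m
458–828 m: 1.2858×10⁻⁴ × 0.2 × 370 = 0.00951492 m
Layer 4: 0.14 × 0.7178×10⁻⁴ × 1800 = 0.01808856 m
Δh = 0.0380016 + 0.0623086 + 0.00951492 + 0.01808856 = 0.12791368 m ≈ 128 mm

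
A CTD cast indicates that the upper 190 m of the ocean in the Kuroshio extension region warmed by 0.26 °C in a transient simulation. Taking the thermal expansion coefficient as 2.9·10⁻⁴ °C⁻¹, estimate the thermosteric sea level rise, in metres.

Δh = αΔT·H = 2.9×10⁻⁴ × 0.26 × 190 = 0.014326 m

Δh = 0.0143 m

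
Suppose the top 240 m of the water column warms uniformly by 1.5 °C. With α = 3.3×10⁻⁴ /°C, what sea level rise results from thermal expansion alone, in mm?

about 119 mm

Δh = αΔT·H = 3.3×10⁻⁴ × 1.5 × 240 = 0.11880 m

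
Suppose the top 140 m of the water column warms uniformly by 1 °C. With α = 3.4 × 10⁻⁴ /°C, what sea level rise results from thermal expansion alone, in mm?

Δh = αΔT·H = 3.4×10⁻⁴ × 1 × 140 = 0.04760 m

Δh ≈ 47.6 mm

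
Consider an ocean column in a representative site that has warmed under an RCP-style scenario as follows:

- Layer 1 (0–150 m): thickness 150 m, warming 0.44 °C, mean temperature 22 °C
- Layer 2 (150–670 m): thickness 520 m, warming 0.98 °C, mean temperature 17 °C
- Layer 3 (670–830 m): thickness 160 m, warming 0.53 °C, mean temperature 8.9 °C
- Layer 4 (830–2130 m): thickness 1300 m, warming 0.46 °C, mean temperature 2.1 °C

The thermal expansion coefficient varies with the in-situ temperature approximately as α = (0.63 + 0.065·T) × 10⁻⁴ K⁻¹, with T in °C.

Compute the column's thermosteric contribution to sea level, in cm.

Layer 1: α = (0.63 + 0.065×22)×10⁻⁴ = 2.06×10⁻⁴ K⁻¹
Layer 2: α = (0.63 + 0.065×17)×10⁻⁴ = 1.735×10⁻⁴ K⁻¹
Layer 3: α = (0.63 + 0.065×8.9)×10⁻⁴ = 1.2085×10⁻⁴ K⁻¹
Layer 4: α = (0.63 + 0.065×2.1)×10⁻⁴ = 0.7665×10⁻⁴ K⁻¹
2.06×10⁻⁴ × 0.44 × 150 = 0.013596 m
Layer 2: 520 × 0.98 × 1.735×10⁻⁴ = 0.0884156 m
670–830 m: 1.2085×10⁻⁴ × 160 × 0.53 = 0.01024808 m
0.7665×10⁻⁴ × 1300 × 0.46 = 0.0458367 m
Δh = 0.013596 + 0.0884156 + 0.01024808 + 0.0458367 = 0.15809638 m ≈ 15.8 cm

15.8 cm of thermosteric rise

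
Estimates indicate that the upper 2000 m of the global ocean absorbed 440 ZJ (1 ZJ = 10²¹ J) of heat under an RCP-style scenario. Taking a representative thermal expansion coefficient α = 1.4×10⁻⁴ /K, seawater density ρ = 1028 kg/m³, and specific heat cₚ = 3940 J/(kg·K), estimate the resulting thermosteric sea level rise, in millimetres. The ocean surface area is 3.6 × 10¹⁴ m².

Per unit area: Q = 440×10²¹ / (3.6×10¹⁴) ≈ 1.222×10⁹ J/m²
Δh = αQ/(ρcₚ) = 1.4×10⁻⁴ × 1.222×10⁹ / (1028 × 3940) ≈ 0.042239 m

42 mm of thermosteric rise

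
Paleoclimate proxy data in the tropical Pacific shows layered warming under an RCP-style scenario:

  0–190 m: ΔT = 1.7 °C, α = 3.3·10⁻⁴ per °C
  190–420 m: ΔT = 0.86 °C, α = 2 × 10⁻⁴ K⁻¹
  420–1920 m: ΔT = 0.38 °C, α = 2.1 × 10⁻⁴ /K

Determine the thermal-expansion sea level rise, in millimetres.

0–190 m: 190 × 3.3×10⁻⁴ × 1.7 = 0.10659 m
190–420 m: 230 × 0.86 × 2×10⁻⁴ = 0.03956 m
Layer 3: 2.1×10⁻⁴ × 0.38 × 1500 = 0.11970 m
Δh = 0.10659 + 0.03956 + 0.11970 = 0.26585 m ≈ 266 mm

266 mm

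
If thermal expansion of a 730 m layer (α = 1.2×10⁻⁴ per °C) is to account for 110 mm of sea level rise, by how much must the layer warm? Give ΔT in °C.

ΔT = Δh/(αH) = 0.11 / (1.2×10⁻⁴ × 730) ≈ 1.256 °C

about 1.26 °C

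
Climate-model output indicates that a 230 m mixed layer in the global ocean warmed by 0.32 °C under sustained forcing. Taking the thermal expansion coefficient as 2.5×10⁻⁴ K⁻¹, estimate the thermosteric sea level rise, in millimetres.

Δh = αΔT·H = 2.5×10⁻⁴ × 0.32 × 230 = 0.01840 m

18.4 mm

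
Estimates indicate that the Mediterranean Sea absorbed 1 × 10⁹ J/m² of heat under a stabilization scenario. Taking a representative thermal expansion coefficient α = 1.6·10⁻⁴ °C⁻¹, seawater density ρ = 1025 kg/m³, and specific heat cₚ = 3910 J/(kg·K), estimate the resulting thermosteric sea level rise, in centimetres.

Δh = 4.0 cm

Δh = αQ/(ρcₚ) = 1.6×10⁻⁴ × 1×10⁹ / (1025 × 3910) ≈ 0.039923 m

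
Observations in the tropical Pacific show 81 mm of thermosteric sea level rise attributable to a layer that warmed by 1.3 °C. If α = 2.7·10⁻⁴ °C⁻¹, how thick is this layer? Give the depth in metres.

about 231 m

H = Δh/(αΔT) = 0.081 / (2.7×10⁻⁴ × 1.3) ≈ 230.8 m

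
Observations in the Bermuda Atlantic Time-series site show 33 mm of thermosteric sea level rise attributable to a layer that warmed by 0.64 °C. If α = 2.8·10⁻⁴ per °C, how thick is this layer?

H = Δh/(αΔT) = 0.033 / (2.8×10⁻⁴ × 0.64) ≈ 184.2 m

180 m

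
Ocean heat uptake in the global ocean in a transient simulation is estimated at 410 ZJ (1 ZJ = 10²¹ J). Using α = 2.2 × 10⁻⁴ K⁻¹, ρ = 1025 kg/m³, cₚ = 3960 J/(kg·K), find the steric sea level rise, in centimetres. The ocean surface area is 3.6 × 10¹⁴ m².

Per unit area: Q = 410×10²¹ / (3.6×10¹⁴) ≈ 1.139×10⁹ J/m²
Δh = αQ/(ρcₚ) = 2.2×10⁻⁴ × 1.139×10⁹ / (1025 × 3960) ≈ 0.061734 m

about 6.2 cm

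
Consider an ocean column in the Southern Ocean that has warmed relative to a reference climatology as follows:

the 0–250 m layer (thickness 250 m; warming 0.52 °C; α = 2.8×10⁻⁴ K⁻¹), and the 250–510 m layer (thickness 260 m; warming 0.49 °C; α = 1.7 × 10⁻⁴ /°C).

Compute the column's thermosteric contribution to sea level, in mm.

Layer 1: 2.8×10⁻⁴ × 0.52 × 250 = 0.03640 m
260 × 1.7×10⁻⁴ × 0.49 = 0.021658 m
Δh = 0.03640 + 0.021658 = 0.058058 m

58.1 mm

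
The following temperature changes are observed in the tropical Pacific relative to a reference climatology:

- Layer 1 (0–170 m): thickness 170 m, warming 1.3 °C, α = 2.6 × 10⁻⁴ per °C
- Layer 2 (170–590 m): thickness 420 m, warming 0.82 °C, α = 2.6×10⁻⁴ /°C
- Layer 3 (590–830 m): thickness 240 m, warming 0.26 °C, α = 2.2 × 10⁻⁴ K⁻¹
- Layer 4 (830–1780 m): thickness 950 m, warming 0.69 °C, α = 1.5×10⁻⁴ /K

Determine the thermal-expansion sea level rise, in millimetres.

2.6×10⁻⁴ × 170 × 1.3 = 0.05746 m
Layer 2: 2.6×10⁻⁴ × 0.82 × 420 = 0.089544 m
Layer 3: 240 × 2.2×10⁻⁴ × 0.26 = 0.013728 m
830–1780 m: 1.5×10⁻⁴ × 0.69 × 950 = 0.098325 m
Δh = 0.05746 + 0.089544 + 0.013728 + 0.098325 = 0.259057 m ≈ 259 mm

about 259 mm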